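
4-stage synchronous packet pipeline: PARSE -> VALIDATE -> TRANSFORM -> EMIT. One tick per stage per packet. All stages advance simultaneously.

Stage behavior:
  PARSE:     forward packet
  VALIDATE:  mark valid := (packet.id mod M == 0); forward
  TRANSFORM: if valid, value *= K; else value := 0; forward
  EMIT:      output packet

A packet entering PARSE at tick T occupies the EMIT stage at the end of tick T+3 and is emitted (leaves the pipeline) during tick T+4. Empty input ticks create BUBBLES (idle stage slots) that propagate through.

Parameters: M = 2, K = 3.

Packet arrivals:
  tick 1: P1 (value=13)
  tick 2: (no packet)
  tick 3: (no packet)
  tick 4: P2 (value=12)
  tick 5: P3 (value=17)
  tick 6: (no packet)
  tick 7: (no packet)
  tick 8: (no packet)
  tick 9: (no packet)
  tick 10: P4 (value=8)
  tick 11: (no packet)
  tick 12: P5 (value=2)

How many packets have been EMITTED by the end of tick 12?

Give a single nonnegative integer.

Tick 1: [PARSE:P1(v=13,ok=F), VALIDATE:-, TRANSFORM:-, EMIT:-] out:-; in:P1
Tick 2: [PARSE:-, VALIDATE:P1(v=13,ok=F), TRANSFORM:-, EMIT:-] out:-; in:-
Tick 3: [PARSE:-, VALIDATE:-, TRANSFORM:P1(v=0,ok=F), EMIT:-] out:-; in:-
Tick 4: [PARSE:P2(v=12,ok=F), VALIDATE:-, TRANSFORM:-, EMIT:P1(v=0,ok=F)] out:-; in:P2
Tick 5: [PARSE:P3(v=17,ok=F), VALIDATE:P2(v=12,ok=T), TRANSFORM:-, EMIT:-] out:P1(v=0); in:P3
Tick 6: [PARSE:-, VALIDATE:P3(v=17,ok=F), TRANSFORM:P2(v=36,ok=T), EMIT:-] out:-; in:-
Tick 7: [PARSE:-, VALIDATE:-, TRANSFORM:P3(v=0,ok=F), EMIT:P2(v=36,ok=T)] out:-; in:-
Tick 8: [PARSE:-, VALIDATE:-, TRANSFORM:-, EMIT:P3(v=0,ok=F)] out:P2(v=36); in:-
Tick 9: [PARSE:-, VALIDATE:-, TRANSFORM:-, EMIT:-] out:P3(v=0); in:-
Tick 10: [PARSE:P4(v=8,ok=F), VALIDATE:-, TRANSFORM:-, EMIT:-] out:-; in:P4
Tick 11: [PARSE:-, VALIDATE:P4(v=8,ok=T), TRANSFORM:-, EMIT:-] out:-; in:-
Tick 12: [PARSE:P5(v=2,ok=F), VALIDATE:-, TRANSFORM:P4(v=24,ok=T), EMIT:-] out:-; in:P5
Emitted by tick 12: ['P1', 'P2', 'P3']

Answer: 3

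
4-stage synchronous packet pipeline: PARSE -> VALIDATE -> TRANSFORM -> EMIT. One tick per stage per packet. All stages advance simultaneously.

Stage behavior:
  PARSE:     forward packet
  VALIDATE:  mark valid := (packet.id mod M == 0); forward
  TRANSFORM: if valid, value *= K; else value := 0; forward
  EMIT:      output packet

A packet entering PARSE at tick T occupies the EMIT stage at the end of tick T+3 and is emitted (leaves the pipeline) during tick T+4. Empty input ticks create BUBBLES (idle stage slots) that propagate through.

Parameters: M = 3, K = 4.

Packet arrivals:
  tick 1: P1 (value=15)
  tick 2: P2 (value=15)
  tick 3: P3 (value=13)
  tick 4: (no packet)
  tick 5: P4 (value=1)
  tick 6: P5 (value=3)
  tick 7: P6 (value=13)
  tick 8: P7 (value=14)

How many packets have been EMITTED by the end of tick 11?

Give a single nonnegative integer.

Answer: 6

Derivation:
Tick 1: [PARSE:P1(v=15,ok=F), VALIDATE:-, TRANSFORM:-, EMIT:-] out:-; in:P1
Tick 2: [PARSE:P2(v=15,ok=F), VALIDATE:P1(v=15,ok=F), TRANSFORM:-, EMIT:-] out:-; in:P2
Tick 3: [PARSE:P3(v=13,ok=F), VALIDATE:P2(v=15,ok=F), TRANSFORM:P1(v=0,ok=F), EMIT:-] out:-; in:P3
Tick 4: [PARSE:-, VALIDATE:P3(v=13,ok=T), TRANSFORM:P2(v=0,ok=F), EMIT:P1(v=0,ok=F)] out:-; in:-
Tick 5: [PARSE:P4(v=1,ok=F), VALIDATE:-, TRANSFORM:P3(v=52,ok=T), EMIT:P2(v=0,ok=F)] out:P1(v=0); in:P4
Tick 6: [PARSE:P5(v=3,ok=F), VALIDATE:P4(v=1,ok=F), TRANSFORM:-, EMIT:P3(v=52,ok=T)] out:P2(v=0); in:P5
Tick 7: [PARSE:P6(v=13,ok=F), VALIDATE:P5(v=3,ok=F), TRANSFORM:P4(v=0,ok=F), EMIT:-] out:P3(v=52); in:P6
Tick 8: [PARSE:P7(v=14,ok=F), VALIDATE:P6(v=13,ok=T), TRANSFORM:P5(v=0,ok=F), EMIT:P4(v=0,ok=F)] out:-; in:P7
Tick 9: [PARSE:-, VALIDATE:P7(v=14,ok=F), TRANSFORM:P6(v=52,ok=T), EMIT:P5(v=0,ok=F)] out:P4(v=0); in:-
Tick 10: [PARSE:-, VALIDATE:-, TRANSFORM:P7(v=0,ok=F), EMIT:P6(v=52,ok=T)] out:P5(v=0); in:-
Tick 11: [PARSE:-, VALIDATE:-, TRANSFORM:-, EMIT:P7(v=0,ok=F)] out:P6(v=52); in:-
Emitted by tick 11: ['P1', 'P2', 'P3', 'P4', 'P5', 'P6']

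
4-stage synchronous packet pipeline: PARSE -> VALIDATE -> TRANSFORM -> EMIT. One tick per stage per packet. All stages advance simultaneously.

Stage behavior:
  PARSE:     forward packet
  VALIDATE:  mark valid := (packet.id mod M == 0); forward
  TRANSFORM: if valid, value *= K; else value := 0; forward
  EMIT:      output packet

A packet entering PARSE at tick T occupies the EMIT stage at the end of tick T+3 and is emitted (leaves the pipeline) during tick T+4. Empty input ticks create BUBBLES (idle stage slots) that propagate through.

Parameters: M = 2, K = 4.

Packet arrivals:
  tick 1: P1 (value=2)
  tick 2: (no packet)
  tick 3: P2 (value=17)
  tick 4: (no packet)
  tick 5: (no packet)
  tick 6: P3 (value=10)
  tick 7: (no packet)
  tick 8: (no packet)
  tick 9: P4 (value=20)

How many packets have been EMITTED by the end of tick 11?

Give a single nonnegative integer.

Answer: 3

Derivation:
Tick 1: [PARSE:P1(v=2,ok=F), VALIDATE:-, TRANSFORM:-, EMIT:-] out:-; in:P1
Tick 2: [PARSE:-, VALIDATE:P1(v=2,ok=F), TRANSFORM:-, EMIT:-] out:-; in:-
Tick 3: [PARSE:P2(v=17,ok=F), VALIDATE:-, TRANSFORM:P1(v=0,ok=F), EMIT:-] out:-; in:P2
Tick 4: [PARSE:-, VALIDATE:P2(v=17,ok=T), TRANSFORM:-, EMIT:P1(v=0,ok=F)] out:-; in:-
Tick 5: [PARSE:-, VALIDATE:-, TRANSFORM:P2(v=68,ok=T), EMIT:-] out:P1(v=0); in:-
Tick 6: [PARSE:P3(v=10,ok=F), VALIDATE:-, TRANSFORM:-, EMIT:P2(v=68,ok=T)] out:-; in:P3
Tick 7: [PARSE:-, VALIDATE:P3(v=10,ok=F), TRANSFORM:-, EMIT:-] out:P2(v=68); in:-
Tick 8: [PARSE:-, VALIDATE:-, TRANSFORM:P3(v=0,ok=F), EMIT:-] out:-; in:-
Tick 9: [PARSE:P4(v=20,ok=F), VALIDATE:-, TRANSFORM:-, EMIT:P3(v=0,ok=F)] out:-; in:P4
Tick 10: [PARSE:-, VALIDATE:P4(v=20,ok=T), TRANSFORM:-, EMIT:-] out:P3(v=0); in:-
Tick 11: [PARSE:-, VALIDATE:-, TRANSFORM:P4(v=80,ok=T), EMIT:-] out:-; in:-
Emitted by tick 11: ['P1', 'P2', 'P3']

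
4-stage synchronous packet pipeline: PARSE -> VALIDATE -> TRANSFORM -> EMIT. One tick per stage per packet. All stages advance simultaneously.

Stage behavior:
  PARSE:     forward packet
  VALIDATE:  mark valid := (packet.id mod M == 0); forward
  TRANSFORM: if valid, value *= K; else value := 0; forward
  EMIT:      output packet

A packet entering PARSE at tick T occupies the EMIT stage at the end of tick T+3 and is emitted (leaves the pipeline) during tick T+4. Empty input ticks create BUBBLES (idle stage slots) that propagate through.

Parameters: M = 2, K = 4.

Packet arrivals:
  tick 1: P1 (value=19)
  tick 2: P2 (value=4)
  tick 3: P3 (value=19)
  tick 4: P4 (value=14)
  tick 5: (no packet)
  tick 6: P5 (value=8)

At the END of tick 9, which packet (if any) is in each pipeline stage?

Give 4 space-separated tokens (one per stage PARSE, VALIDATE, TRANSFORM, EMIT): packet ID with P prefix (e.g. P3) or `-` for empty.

Answer: - - - P5

Derivation:
Tick 1: [PARSE:P1(v=19,ok=F), VALIDATE:-, TRANSFORM:-, EMIT:-] out:-; in:P1
Tick 2: [PARSE:P2(v=4,ok=F), VALIDATE:P1(v=19,ok=F), TRANSFORM:-, EMIT:-] out:-; in:P2
Tick 3: [PARSE:P3(v=19,ok=F), VALIDATE:P2(v=4,ok=T), TRANSFORM:P1(v=0,ok=F), EMIT:-] out:-; in:P3
Tick 4: [PARSE:P4(v=14,ok=F), VALIDATE:P3(v=19,ok=F), TRANSFORM:P2(v=16,ok=T), EMIT:P1(v=0,ok=F)] out:-; in:P4
Tick 5: [PARSE:-, VALIDATE:P4(v=14,ok=T), TRANSFORM:P3(v=0,ok=F), EMIT:P2(v=16,ok=T)] out:P1(v=0); in:-
Tick 6: [PARSE:P5(v=8,ok=F), VALIDATE:-, TRANSFORM:P4(v=56,ok=T), EMIT:P3(v=0,ok=F)] out:P2(v=16); in:P5
Tick 7: [PARSE:-, VALIDATE:P5(v=8,ok=F), TRANSFORM:-, EMIT:P4(v=56,ok=T)] out:P3(v=0); in:-
Tick 8: [PARSE:-, VALIDATE:-, TRANSFORM:P5(v=0,ok=F), EMIT:-] out:P4(v=56); in:-
Tick 9: [PARSE:-, VALIDATE:-, TRANSFORM:-, EMIT:P5(v=0,ok=F)] out:-; in:-
At end of tick 9: ['-', '-', '-', 'P5']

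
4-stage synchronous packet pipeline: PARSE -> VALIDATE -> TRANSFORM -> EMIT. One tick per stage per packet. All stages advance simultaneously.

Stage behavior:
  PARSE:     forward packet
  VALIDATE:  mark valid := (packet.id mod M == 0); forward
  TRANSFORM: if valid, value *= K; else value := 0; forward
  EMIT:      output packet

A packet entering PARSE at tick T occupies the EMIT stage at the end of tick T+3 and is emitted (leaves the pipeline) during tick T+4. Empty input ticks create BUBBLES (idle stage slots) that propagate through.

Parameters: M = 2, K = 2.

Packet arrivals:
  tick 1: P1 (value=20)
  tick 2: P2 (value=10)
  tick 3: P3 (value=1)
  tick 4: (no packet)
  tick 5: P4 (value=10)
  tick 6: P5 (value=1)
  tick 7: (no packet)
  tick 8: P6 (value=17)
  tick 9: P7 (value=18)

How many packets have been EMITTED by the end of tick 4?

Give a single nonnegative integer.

Answer: 0

Derivation:
Tick 1: [PARSE:P1(v=20,ok=F), VALIDATE:-, TRANSFORM:-, EMIT:-] out:-; in:P1
Tick 2: [PARSE:P2(v=10,ok=F), VALIDATE:P1(v=20,ok=F), TRANSFORM:-, EMIT:-] out:-; in:P2
Tick 3: [PARSE:P3(v=1,ok=F), VALIDATE:P2(v=10,ok=T), TRANSFORM:P1(v=0,ok=F), EMIT:-] out:-; in:P3
Tick 4: [PARSE:-, VALIDATE:P3(v=1,ok=F), TRANSFORM:P2(v=20,ok=T), EMIT:P1(v=0,ok=F)] out:-; in:-
Emitted by tick 4: []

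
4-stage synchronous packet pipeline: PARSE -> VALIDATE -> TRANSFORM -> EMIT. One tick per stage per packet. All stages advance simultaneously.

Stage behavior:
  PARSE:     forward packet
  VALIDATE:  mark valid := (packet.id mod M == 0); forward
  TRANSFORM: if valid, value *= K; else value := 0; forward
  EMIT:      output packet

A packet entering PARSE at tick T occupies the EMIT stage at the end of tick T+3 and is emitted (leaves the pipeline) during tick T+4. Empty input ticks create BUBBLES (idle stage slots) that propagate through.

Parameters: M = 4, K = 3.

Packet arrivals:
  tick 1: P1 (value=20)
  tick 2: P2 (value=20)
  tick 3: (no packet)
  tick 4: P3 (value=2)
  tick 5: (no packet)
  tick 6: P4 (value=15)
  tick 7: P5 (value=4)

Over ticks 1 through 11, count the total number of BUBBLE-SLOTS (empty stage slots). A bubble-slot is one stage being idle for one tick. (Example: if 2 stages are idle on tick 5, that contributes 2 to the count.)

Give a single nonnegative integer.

Answer: 24

Derivation:
Tick 1: [PARSE:P1(v=20,ok=F), VALIDATE:-, TRANSFORM:-, EMIT:-] out:-; bubbles=3
Tick 2: [PARSE:P2(v=20,ok=F), VALIDATE:P1(v=20,ok=F), TRANSFORM:-, EMIT:-] out:-; bubbles=2
Tick 3: [PARSE:-, VALIDATE:P2(v=20,ok=F), TRANSFORM:P1(v=0,ok=F), EMIT:-] out:-; bubbles=2
Tick 4: [PARSE:P3(v=2,ok=F), VALIDATE:-, TRANSFORM:P2(v=0,ok=F), EMIT:P1(v=0,ok=F)] out:-; bubbles=1
Tick 5: [PARSE:-, VALIDATE:P3(v=2,ok=F), TRANSFORM:-, EMIT:P2(v=0,ok=F)] out:P1(v=0); bubbles=2
Tick 6: [PARSE:P4(v=15,ok=F), VALIDATE:-, TRANSFORM:P3(v=0,ok=F), EMIT:-] out:P2(v=0); bubbles=2
Tick 7: [PARSE:P5(v=4,ok=F), VALIDATE:P4(v=15,ok=T), TRANSFORM:-, EMIT:P3(v=0,ok=F)] out:-; bubbles=1
Tick 8: [PARSE:-, VALIDATE:P5(v=4,ok=F), TRANSFORM:P4(v=45,ok=T), EMIT:-] out:P3(v=0); bubbles=2
Tick 9: [PARSE:-, VALIDATE:-, TRANSFORM:P5(v=0,ok=F), EMIT:P4(v=45,ok=T)] out:-; bubbles=2
Tick 10: [PARSE:-, VALIDATE:-, TRANSFORM:-, EMIT:P5(v=0,ok=F)] out:P4(v=45); bubbles=3
Tick 11: [PARSE:-, VALIDATE:-, TRANSFORM:-, EMIT:-] out:P5(v=0); bubbles=4
Total bubble-slots: 24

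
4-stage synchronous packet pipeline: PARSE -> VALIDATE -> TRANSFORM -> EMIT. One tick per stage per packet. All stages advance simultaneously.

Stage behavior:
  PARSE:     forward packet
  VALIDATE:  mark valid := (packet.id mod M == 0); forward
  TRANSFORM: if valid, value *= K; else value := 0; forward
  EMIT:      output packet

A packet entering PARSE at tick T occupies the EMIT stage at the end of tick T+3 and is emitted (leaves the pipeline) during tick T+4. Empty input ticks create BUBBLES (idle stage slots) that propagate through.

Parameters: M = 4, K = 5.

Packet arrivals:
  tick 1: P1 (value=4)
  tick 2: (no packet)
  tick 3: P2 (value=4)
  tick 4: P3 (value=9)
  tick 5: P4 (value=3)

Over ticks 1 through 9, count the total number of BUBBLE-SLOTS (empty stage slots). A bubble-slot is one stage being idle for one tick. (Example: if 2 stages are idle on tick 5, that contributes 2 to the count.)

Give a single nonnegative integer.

Answer: 20

Derivation:
Tick 1: [PARSE:P1(v=4,ok=F), VALIDATE:-, TRANSFORM:-, EMIT:-] out:-; bubbles=3
Tick 2: [PARSE:-, VALIDATE:P1(v=4,ok=F), TRANSFORM:-, EMIT:-] out:-; bubbles=3
Tick 3: [PARSE:P2(v=4,ok=F), VALIDATE:-, TRANSFORM:P1(v=0,ok=F), EMIT:-] out:-; bubbles=2
Tick 4: [PARSE:P3(v=9,ok=F), VALIDATE:P2(v=4,ok=F), TRANSFORM:-, EMIT:P1(v=0,ok=F)] out:-; bubbles=1
Tick 5: [PARSE:P4(v=3,ok=F), VALIDATE:P3(v=9,ok=F), TRANSFORM:P2(v=0,ok=F), EMIT:-] out:P1(v=0); bubbles=1
Tick 6: [PARSE:-, VALIDATE:P4(v=3,ok=T), TRANSFORM:P3(v=0,ok=F), EMIT:P2(v=0,ok=F)] out:-; bubbles=1
Tick 7: [PARSE:-, VALIDATE:-, TRANSFORM:P4(v=15,ok=T), EMIT:P3(v=0,ok=F)] out:P2(v=0); bubbles=2
Tick 8: [PARSE:-, VALIDATE:-, TRANSFORM:-, EMIT:P4(v=15,ok=T)] out:P3(v=0); bubbles=3
Tick 9: [PARSE:-, VALIDATE:-, TRANSFORM:-, EMIT:-] out:P4(v=15); bubbles=4
Total bubble-slots: 20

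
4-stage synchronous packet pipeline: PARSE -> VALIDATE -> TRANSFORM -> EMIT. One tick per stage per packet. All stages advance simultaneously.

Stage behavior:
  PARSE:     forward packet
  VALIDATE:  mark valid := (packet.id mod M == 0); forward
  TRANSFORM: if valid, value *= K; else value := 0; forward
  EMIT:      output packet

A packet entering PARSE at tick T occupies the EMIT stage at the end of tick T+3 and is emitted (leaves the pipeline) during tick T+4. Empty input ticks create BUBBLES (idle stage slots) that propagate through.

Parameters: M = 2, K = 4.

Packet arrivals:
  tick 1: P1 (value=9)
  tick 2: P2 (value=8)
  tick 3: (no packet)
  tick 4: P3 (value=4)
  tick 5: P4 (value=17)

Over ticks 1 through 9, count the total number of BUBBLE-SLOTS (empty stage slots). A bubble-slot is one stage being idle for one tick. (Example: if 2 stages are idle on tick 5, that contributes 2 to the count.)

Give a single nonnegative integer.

Tick 1: [PARSE:P1(v=9,ok=F), VALIDATE:-, TRANSFORM:-, EMIT:-] out:-; bubbles=3
Tick 2: [PARSE:P2(v=8,ok=F), VALIDATE:P1(v=9,ok=F), TRANSFORM:-, EMIT:-] out:-; bubbles=2
Tick 3: [PARSE:-, VALIDATE:P2(v=8,ok=T), TRANSFORM:P1(v=0,ok=F), EMIT:-] out:-; bubbles=2
Tick 4: [PARSE:P3(v=4,ok=F), VALIDATE:-, TRANSFORM:P2(v=32,ok=T), EMIT:P1(v=0,ok=F)] out:-; bubbles=1
Tick 5: [PARSE:P4(v=17,ok=F), VALIDATE:P3(v=4,ok=F), TRANSFORM:-, EMIT:P2(v=32,ok=T)] out:P1(v=0); bubbles=1
Tick 6: [PARSE:-, VALIDATE:P4(v=17,ok=T), TRANSFORM:P3(v=0,ok=F), EMIT:-] out:P2(v=32); bubbles=2
Tick 7: [PARSE:-, VALIDATE:-, TRANSFORM:P4(v=68,ok=T), EMIT:P3(v=0,ok=F)] out:-; bubbles=2
Tick 8: [PARSE:-, VALIDATE:-, TRANSFORM:-, EMIT:P4(v=68,ok=T)] out:P3(v=0); bubbles=3
Tick 9: [PARSE:-, VALIDATE:-, TRANSFORM:-, EMIT:-] out:P4(v=68); bubbles=4
Total bubble-slots: 20

Answer: 20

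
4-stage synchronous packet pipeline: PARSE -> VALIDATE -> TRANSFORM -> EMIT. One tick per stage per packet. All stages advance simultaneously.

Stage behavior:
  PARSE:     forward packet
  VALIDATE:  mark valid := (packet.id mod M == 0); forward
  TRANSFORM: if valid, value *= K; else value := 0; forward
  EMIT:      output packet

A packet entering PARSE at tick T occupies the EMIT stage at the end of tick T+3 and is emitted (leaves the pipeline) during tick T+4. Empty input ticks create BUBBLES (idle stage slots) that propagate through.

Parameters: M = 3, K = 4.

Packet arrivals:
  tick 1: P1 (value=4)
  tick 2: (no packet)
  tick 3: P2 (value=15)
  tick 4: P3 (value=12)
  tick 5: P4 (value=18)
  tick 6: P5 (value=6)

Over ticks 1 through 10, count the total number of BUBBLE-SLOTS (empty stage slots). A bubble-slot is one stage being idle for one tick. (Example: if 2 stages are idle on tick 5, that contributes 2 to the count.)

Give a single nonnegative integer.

Answer: 20

Derivation:
Tick 1: [PARSE:P1(v=4,ok=F), VALIDATE:-, TRANSFORM:-, EMIT:-] out:-; bubbles=3
Tick 2: [PARSE:-, VALIDATE:P1(v=4,ok=F), TRANSFORM:-, EMIT:-] out:-; bubbles=3
Tick 3: [PARSE:P2(v=15,ok=F), VALIDATE:-, TRANSFORM:P1(v=0,ok=F), EMIT:-] out:-; bubbles=2
Tick 4: [PARSE:P3(v=12,ok=F), VALIDATE:P2(v=15,ok=F), TRANSFORM:-, EMIT:P1(v=0,ok=F)] out:-; bubbles=1
Tick 5: [PARSE:P4(v=18,ok=F), VALIDATE:P3(v=12,ok=T), TRANSFORM:P2(v=0,ok=F), EMIT:-] out:P1(v=0); bubbles=1
Tick 6: [PARSE:P5(v=6,ok=F), VALIDATE:P4(v=18,ok=F), TRANSFORM:P3(v=48,ok=T), EMIT:P2(v=0,ok=F)] out:-; bubbles=0
Tick 7: [PARSE:-, VALIDATE:P5(v=6,ok=F), TRANSFORM:P4(v=0,ok=F), EMIT:P3(v=48,ok=T)] out:P2(v=0); bubbles=1
Tick 8: [PARSE:-, VALIDATE:-, TRANSFORM:P5(v=0,ok=F), EMIT:P4(v=0,ok=F)] out:P3(v=48); bubbles=2
Tick 9: [PARSE:-, VALIDATE:-, TRANSFORM:-, EMIT:P5(v=0,ok=F)] out:P4(v=0); bubbles=3
Tick 10: [PARSE:-, VALIDATE:-, TRANSFORM:-, EMIT:-] out:P5(v=0); bubbles=4
Total bubble-slots: 20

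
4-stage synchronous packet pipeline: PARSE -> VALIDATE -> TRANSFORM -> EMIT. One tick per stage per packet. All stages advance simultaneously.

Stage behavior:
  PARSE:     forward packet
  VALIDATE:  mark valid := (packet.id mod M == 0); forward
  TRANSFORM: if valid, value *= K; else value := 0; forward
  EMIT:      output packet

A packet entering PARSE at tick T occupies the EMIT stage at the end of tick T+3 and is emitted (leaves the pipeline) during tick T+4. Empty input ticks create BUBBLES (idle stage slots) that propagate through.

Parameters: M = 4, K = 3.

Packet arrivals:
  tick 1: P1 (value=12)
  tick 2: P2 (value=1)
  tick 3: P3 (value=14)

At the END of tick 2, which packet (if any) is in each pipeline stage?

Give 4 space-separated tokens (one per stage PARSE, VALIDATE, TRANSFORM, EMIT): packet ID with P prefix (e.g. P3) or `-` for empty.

Tick 1: [PARSE:P1(v=12,ok=F), VALIDATE:-, TRANSFORM:-, EMIT:-] out:-; in:P1
Tick 2: [PARSE:P2(v=1,ok=F), VALIDATE:P1(v=12,ok=F), TRANSFORM:-, EMIT:-] out:-; in:P2
At end of tick 2: ['P2', 'P1', '-', '-']

Answer: P2 P1 - -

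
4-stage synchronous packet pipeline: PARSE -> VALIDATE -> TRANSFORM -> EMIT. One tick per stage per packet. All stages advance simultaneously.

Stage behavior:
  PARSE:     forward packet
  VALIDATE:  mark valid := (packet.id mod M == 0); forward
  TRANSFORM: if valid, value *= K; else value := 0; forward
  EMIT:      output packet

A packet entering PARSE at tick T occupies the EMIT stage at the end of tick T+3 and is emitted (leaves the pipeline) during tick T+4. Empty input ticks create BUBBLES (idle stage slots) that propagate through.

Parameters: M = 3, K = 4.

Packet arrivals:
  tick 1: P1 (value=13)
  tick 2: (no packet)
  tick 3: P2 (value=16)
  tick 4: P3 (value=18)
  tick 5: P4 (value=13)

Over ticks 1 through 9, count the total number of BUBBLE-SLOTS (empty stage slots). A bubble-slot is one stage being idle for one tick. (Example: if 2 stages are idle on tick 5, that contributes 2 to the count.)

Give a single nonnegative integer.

Answer: 20

Derivation:
Tick 1: [PARSE:P1(v=13,ok=F), VALIDATE:-, TRANSFORM:-, EMIT:-] out:-; bubbles=3
Tick 2: [PARSE:-, VALIDATE:P1(v=13,ok=F), TRANSFORM:-, EMIT:-] out:-; bubbles=3
Tick 3: [PARSE:P2(v=16,ok=F), VALIDATE:-, TRANSFORM:P1(v=0,ok=F), EMIT:-] out:-; bubbles=2
Tick 4: [PARSE:P3(v=18,ok=F), VALIDATE:P2(v=16,ok=F), TRANSFORM:-, EMIT:P1(v=0,ok=F)] out:-; bubbles=1
Tick 5: [PARSE:P4(v=13,ok=F), VALIDATE:P3(v=18,ok=T), TRANSFORM:P2(v=0,ok=F), EMIT:-] out:P1(v=0); bubbles=1
Tick 6: [PARSE:-, VALIDATE:P4(v=13,ok=F), TRANSFORM:P3(v=72,ok=T), EMIT:P2(v=0,ok=F)] out:-; bubbles=1
Tick 7: [PARSE:-, VALIDATE:-, TRANSFORM:P4(v=0,ok=F), EMIT:P3(v=72,ok=T)] out:P2(v=0); bubbles=2
Tick 8: [PARSE:-, VALIDATE:-, TRANSFORM:-, EMIT:P4(v=0,ok=F)] out:P3(v=72); bubbles=3
Tick 9: [PARSE:-, VALIDATE:-, TRANSFORM:-, EMIT:-] out:P4(v=0); bubbles=4
Total bubble-slots: 20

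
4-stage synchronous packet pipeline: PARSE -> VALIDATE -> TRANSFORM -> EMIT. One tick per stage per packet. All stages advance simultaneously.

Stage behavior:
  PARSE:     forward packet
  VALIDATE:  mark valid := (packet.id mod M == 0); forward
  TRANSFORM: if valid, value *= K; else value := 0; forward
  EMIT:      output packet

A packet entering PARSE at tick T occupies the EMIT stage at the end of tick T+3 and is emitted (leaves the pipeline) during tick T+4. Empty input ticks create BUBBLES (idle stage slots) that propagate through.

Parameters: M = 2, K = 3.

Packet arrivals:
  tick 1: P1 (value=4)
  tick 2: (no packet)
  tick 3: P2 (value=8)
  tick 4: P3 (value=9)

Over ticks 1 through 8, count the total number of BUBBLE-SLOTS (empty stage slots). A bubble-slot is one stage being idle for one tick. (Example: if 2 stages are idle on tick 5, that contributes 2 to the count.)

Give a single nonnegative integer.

Answer: 20

Derivation:
Tick 1: [PARSE:P1(v=4,ok=F), VALIDATE:-, TRANSFORM:-, EMIT:-] out:-; bubbles=3
Tick 2: [PARSE:-, VALIDATE:P1(v=4,ok=F), TRANSFORM:-, EMIT:-] out:-; bubbles=3
Tick 3: [PARSE:P2(v=8,ok=F), VALIDATE:-, TRANSFORM:P1(v=0,ok=F), EMIT:-] out:-; bubbles=2
Tick 4: [PARSE:P3(v=9,ok=F), VALIDATE:P2(v=8,ok=T), TRANSFORM:-, EMIT:P1(v=0,ok=F)] out:-; bubbles=1
Tick 5: [PARSE:-, VALIDATE:P3(v=9,ok=F), TRANSFORM:P2(v=24,ok=T), EMIT:-] out:P1(v=0); bubbles=2
Tick 6: [PARSE:-, VALIDATE:-, TRANSFORM:P3(v=0,ok=F), EMIT:P2(v=24,ok=T)] out:-; bubbles=2
Tick 7: [PARSE:-, VALIDATE:-, TRANSFORM:-, EMIT:P3(v=0,ok=F)] out:P2(v=24); bubbles=3
Tick 8: [PARSE:-, VALIDATE:-, TRANSFORM:-, EMIT:-] out:P3(v=0); bubbles=4
Total bubble-slots: 20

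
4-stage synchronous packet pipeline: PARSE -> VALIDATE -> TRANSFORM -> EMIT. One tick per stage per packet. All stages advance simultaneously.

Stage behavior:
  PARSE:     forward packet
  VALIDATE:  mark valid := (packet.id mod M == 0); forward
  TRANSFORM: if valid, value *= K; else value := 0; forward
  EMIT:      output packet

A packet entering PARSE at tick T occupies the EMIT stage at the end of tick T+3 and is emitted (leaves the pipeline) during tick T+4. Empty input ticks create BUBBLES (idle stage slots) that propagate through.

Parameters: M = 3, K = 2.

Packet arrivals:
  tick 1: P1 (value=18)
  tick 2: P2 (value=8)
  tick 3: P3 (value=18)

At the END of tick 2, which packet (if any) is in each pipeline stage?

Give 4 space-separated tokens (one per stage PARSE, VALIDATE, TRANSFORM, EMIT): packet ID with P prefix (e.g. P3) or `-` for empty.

Tick 1: [PARSE:P1(v=18,ok=F), VALIDATE:-, TRANSFORM:-, EMIT:-] out:-; in:P1
Tick 2: [PARSE:P2(v=8,ok=F), VALIDATE:P1(v=18,ok=F), TRANSFORM:-, EMIT:-] out:-; in:P2
At end of tick 2: ['P2', 'P1', '-', '-']

Answer: P2 P1 - -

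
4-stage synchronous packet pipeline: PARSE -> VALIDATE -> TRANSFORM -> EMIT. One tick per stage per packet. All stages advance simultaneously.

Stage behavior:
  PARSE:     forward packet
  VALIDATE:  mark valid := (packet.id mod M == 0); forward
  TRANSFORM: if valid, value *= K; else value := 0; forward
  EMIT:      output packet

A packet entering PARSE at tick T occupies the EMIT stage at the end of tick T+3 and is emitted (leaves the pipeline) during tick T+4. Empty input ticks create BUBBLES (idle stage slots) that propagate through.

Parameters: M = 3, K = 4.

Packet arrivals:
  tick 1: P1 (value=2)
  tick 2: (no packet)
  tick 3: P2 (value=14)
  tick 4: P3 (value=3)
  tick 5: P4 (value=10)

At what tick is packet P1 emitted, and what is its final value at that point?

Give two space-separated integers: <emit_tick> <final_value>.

Tick 1: [PARSE:P1(v=2,ok=F), VALIDATE:-, TRANSFORM:-, EMIT:-] out:-; in:P1
Tick 2: [PARSE:-, VALIDATE:P1(v=2,ok=F), TRANSFORM:-, EMIT:-] out:-; in:-
Tick 3: [PARSE:P2(v=14,ok=F), VALIDATE:-, TRANSFORM:P1(v=0,ok=F), EMIT:-] out:-; in:P2
Tick 4: [PARSE:P3(v=3,ok=F), VALIDATE:P2(v=14,ok=F), TRANSFORM:-, EMIT:P1(v=0,ok=F)] out:-; in:P3
Tick 5: [PARSE:P4(v=10,ok=F), VALIDATE:P3(v=3,ok=T), TRANSFORM:P2(v=0,ok=F), EMIT:-] out:P1(v=0); in:P4
Tick 6: [PARSE:-, VALIDATE:P4(v=10,ok=F), TRANSFORM:P3(v=12,ok=T), EMIT:P2(v=0,ok=F)] out:-; in:-
Tick 7: [PARSE:-, VALIDATE:-, TRANSFORM:P4(v=0,ok=F), EMIT:P3(v=12,ok=T)] out:P2(v=0); in:-
Tick 8: [PARSE:-, VALIDATE:-, TRANSFORM:-, EMIT:P4(v=0,ok=F)] out:P3(v=12); in:-
Tick 9: [PARSE:-, VALIDATE:-, TRANSFORM:-, EMIT:-] out:P4(v=0); in:-
P1: arrives tick 1, valid=False (id=1, id%3=1), emit tick 5, final value 0

Answer: 5 0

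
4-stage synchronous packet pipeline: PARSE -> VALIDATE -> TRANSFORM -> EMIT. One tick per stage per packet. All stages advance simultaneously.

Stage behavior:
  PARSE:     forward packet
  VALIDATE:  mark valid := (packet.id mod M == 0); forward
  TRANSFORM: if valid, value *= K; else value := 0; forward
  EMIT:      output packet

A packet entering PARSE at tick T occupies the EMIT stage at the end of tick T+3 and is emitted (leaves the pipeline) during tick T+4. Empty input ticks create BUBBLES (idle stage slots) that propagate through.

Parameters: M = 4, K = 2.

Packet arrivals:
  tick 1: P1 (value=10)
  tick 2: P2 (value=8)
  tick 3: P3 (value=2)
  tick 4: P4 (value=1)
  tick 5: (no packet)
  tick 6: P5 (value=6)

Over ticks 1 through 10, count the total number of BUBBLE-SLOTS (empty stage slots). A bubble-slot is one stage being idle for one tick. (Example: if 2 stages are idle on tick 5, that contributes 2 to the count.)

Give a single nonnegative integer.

Answer: 20

Derivation:
Tick 1: [PARSE:P1(v=10,ok=F), VALIDATE:-, TRANSFORM:-, EMIT:-] out:-; bubbles=3
Tick 2: [PARSE:P2(v=8,ok=F), VALIDATE:P1(v=10,ok=F), TRANSFORM:-, EMIT:-] out:-; bubbles=2
Tick 3: [PARSE:P3(v=2,ok=F), VALIDATE:P2(v=8,ok=F), TRANSFORM:P1(v=0,ok=F), EMIT:-] out:-; bubbles=1
Tick 4: [PARSE:P4(v=1,ok=F), VALIDATE:P3(v=2,ok=F), TRANSFORM:P2(v=0,ok=F), EMIT:P1(v=0,ok=F)] out:-; bubbles=0
Tick 5: [PARSE:-, VALIDATE:P4(v=1,ok=T), TRANSFORM:P3(v=0,ok=F), EMIT:P2(v=0,ok=F)] out:P1(v=0); bubbles=1
Tick 6: [PARSE:P5(v=6,ok=F), VALIDATE:-, TRANSFORM:P4(v=2,ok=T), EMIT:P3(v=0,ok=F)] out:P2(v=0); bubbles=1
Tick 7: [PARSE:-, VALIDATE:P5(v=6,ok=F), TRANSFORM:-, EMIT:P4(v=2,ok=T)] out:P3(v=0); bubbles=2
Tick 8: [PARSE:-, VALIDATE:-, TRANSFORM:P5(v=0,ok=F), EMIT:-] out:P4(v=2); bubbles=3
Tick 9: [PARSE:-, VALIDATE:-, TRANSFORM:-, EMIT:P5(v=0,ok=F)] out:-; bubbles=3
Tick 10: [PARSE:-, VALIDATE:-, TRANSFORM:-, EMIT:-] out:P5(v=0); bubbles=4
Total bubble-slots: 20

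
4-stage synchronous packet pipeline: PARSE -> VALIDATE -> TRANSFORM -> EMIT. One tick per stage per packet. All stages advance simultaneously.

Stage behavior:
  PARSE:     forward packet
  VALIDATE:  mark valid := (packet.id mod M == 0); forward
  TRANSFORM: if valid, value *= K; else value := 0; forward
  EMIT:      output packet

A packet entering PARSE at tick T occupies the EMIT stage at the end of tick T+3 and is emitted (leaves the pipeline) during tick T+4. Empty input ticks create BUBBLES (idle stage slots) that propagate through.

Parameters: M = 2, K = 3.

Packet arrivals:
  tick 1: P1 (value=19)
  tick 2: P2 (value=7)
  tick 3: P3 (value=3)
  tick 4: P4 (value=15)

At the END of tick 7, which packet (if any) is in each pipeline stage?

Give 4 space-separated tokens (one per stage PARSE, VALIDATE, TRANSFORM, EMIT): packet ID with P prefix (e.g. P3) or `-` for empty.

Answer: - - - P4

Derivation:
Tick 1: [PARSE:P1(v=19,ok=F), VALIDATE:-, TRANSFORM:-, EMIT:-] out:-; in:P1
Tick 2: [PARSE:P2(v=7,ok=F), VALIDATE:P1(v=19,ok=F), TRANSFORM:-, EMIT:-] out:-; in:P2
Tick 3: [PARSE:P3(v=3,ok=F), VALIDATE:P2(v=7,ok=T), TRANSFORM:P1(v=0,ok=F), EMIT:-] out:-; in:P3
Tick 4: [PARSE:P4(v=15,ok=F), VALIDATE:P3(v=3,ok=F), TRANSFORM:P2(v=21,ok=T), EMIT:P1(v=0,ok=F)] out:-; in:P4
Tick 5: [PARSE:-, VALIDATE:P4(v=15,ok=T), TRANSFORM:P3(v=0,ok=F), EMIT:P2(v=21,ok=T)] out:P1(v=0); in:-
Tick 6: [PARSE:-, VALIDATE:-, TRANSFORM:P4(v=45,ok=T), EMIT:P3(v=0,ok=F)] out:P2(v=21); in:-
Tick 7: [PARSE:-, VALIDATE:-, TRANSFORM:-, EMIT:P4(v=45,ok=T)] out:P3(v=0); in:-
At end of tick 7: ['-', '-', '-', 'P4']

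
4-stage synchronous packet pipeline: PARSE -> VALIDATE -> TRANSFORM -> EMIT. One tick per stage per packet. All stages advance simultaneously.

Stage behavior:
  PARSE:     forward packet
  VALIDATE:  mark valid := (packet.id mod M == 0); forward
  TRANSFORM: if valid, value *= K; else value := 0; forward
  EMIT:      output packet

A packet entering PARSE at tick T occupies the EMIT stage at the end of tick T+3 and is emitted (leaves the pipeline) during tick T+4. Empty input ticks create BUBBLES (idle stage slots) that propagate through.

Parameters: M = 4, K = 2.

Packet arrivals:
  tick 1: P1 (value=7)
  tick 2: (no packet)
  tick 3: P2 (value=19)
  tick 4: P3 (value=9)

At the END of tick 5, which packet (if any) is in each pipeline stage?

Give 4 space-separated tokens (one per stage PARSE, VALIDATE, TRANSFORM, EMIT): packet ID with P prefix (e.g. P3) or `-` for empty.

Tick 1: [PARSE:P1(v=7,ok=F), VALIDATE:-, TRANSFORM:-, EMIT:-] out:-; in:P1
Tick 2: [PARSE:-, VALIDATE:P1(v=7,ok=F), TRANSFORM:-, EMIT:-] out:-; in:-
Tick 3: [PARSE:P2(v=19,ok=F), VALIDATE:-, TRANSFORM:P1(v=0,ok=F), EMIT:-] out:-; in:P2
Tick 4: [PARSE:P3(v=9,ok=F), VALIDATE:P2(v=19,ok=F), TRANSFORM:-, EMIT:P1(v=0,ok=F)] out:-; in:P3
Tick 5: [PARSE:-, VALIDATE:P3(v=9,ok=F), TRANSFORM:P2(v=0,ok=F), EMIT:-] out:P1(v=0); in:-
At end of tick 5: ['-', 'P3', 'P2', '-']

Answer: - P3 P2 -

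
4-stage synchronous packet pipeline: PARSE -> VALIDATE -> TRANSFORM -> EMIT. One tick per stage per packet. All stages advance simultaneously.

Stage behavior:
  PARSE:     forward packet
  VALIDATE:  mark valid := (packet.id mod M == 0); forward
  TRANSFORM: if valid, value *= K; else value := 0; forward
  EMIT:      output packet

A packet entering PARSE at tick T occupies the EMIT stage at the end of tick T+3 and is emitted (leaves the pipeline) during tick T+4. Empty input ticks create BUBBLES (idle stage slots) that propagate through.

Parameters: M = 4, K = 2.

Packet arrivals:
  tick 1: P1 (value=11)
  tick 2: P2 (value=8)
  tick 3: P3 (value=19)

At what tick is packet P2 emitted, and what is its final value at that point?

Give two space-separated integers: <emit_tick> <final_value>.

Answer: 6 0

Derivation:
Tick 1: [PARSE:P1(v=11,ok=F), VALIDATE:-, TRANSFORM:-, EMIT:-] out:-; in:P1
Tick 2: [PARSE:P2(v=8,ok=F), VALIDATE:P1(v=11,ok=F), TRANSFORM:-, EMIT:-] out:-; in:P2
Tick 3: [PARSE:P3(v=19,ok=F), VALIDATE:P2(v=8,ok=F), TRANSFORM:P1(v=0,ok=F), EMIT:-] out:-; in:P3
Tick 4: [PARSE:-, VALIDATE:P3(v=19,ok=F), TRANSFORM:P2(v=0,ok=F), EMIT:P1(v=0,ok=F)] out:-; in:-
Tick 5: [PARSE:-, VALIDATE:-, TRANSFORM:P3(v=0,ok=F), EMIT:P2(v=0,ok=F)] out:P1(v=0); in:-
Tick 6: [PARSE:-, VALIDATE:-, TRANSFORM:-, EMIT:P3(v=0,ok=F)] out:P2(v=0); in:-
Tick 7: [PARSE:-, VALIDATE:-, TRANSFORM:-, EMIT:-] out:P3(v=0); in:-
P2: arrives tick 2, valid=False (id=2, id%4=2), emit tick 6, final value 0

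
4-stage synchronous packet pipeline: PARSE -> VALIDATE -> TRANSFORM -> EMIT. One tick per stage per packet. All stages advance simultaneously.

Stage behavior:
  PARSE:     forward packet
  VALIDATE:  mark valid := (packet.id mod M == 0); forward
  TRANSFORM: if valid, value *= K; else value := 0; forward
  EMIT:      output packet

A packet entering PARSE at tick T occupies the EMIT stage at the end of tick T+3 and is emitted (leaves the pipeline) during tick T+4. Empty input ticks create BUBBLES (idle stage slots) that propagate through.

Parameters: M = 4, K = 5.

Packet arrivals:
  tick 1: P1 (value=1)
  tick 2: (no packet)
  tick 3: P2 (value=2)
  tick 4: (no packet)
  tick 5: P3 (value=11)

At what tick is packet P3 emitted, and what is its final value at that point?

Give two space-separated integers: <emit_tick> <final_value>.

Tick 1: [PARSE:P1(v=1,ok=F), VALIDATE:-, TRANSFORM:-, EMIT:-] out:-; in:P1
Tick 2: [PARSE:-, VALIDATE:P1(v=1,ok=F), TRANSFORM:-, EMIT:-] out:-; in:-
Tick 3: [PARSE:P2(v=2,ok=F), VALIDATE:-, TRANSFORM:P1(v=0,ok=F), EMIT:-] out:-; in:P2
Tick 4: [PARSE:-, VALIDATE:P2(v=2,ok=F), TRANSFORM:-, EMIT:P1(v=0,ok=F)] out:-; in:-
Tick 5: [PARSE:P3(v=11,ok=F), VALIDATE:-, TRANSFORM:P2(v=0,ok=F), EMIT:-] out:P1(v=0); in:P3
Tick 6: [PARSE:-, VALIDATE:P3(v=11,ok=F), TRANSFORM:-, EMIT:P2(v=0,ok=F)] out:-; in:-
Tick 7: [PARSE:-, VALIDATE:-, TRANSFORM:P3(v=0,ok=F), EMIT:-] out:P2(v=0); in:-
Tick 8: [PARSE:-, VALIDATE:-, TRANSFORM:-, EMIT:P3(v=0,ok=F)] out:-; in:-
Tick 9: [PARSE:-, VALIDATE:-, TRANSFORM:-, EMIT:-] out:P3(v=0); in:-
P3: arrives tick 5, valid=False (id=3, id%4=3), emit tick 9, final value 0

Answer: 9 0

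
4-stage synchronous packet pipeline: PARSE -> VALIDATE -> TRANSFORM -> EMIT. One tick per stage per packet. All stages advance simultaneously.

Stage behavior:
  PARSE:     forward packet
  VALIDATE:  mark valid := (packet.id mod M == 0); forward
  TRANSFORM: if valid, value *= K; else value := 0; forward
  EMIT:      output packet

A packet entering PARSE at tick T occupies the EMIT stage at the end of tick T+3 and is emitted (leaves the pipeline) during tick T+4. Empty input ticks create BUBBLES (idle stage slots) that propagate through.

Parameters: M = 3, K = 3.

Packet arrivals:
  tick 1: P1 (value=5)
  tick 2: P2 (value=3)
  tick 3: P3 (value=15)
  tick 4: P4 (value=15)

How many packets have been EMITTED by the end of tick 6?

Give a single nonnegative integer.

Answer: 2

Derivation:
Tick 1: [PARSE:P1(v=5,ok=F), VALIDATE:-, TRANSFORM:-, EMIT:-] out:-; in:P1
Tick 2: [PARSE:P2(v=3,ok=F), VALIDATE:P1(v=5,ok=F), TRANSFORM:-, EMIT:-] out:-; in:P2
Tick 3: [PARSE:P3(v=15,ok=F), VALIDATE:P2(v=3,ok=F), TRANSFORM:P1(v=0,ok=F), EMIT:-] out:-; in:P3
Tick 4: [PARSE:P4(v=15,ok=F), VALIDATE:P3(v=15,ok=T), TRANSFORM:P2(v=0,ok=F), EMIT:P1(v=0,ok=F)] out:-; in:P4
Tick 5: [PARSE:-, VALIDATE:P4(v=15,ok=F), TRANSFORM:P3(v=45,ok=T), EMIT:P2(v=0,ok=F)] out:P1(v=0); in:-
Tick 6: [PARSE:-, VALIDATE:-, TRANSFORM:P4(v=0,ok=F), EMIT:P3(v=45,ok=T)] out:P2(v=0); in:-
Emitted by tick 6: ['P1', 'P2']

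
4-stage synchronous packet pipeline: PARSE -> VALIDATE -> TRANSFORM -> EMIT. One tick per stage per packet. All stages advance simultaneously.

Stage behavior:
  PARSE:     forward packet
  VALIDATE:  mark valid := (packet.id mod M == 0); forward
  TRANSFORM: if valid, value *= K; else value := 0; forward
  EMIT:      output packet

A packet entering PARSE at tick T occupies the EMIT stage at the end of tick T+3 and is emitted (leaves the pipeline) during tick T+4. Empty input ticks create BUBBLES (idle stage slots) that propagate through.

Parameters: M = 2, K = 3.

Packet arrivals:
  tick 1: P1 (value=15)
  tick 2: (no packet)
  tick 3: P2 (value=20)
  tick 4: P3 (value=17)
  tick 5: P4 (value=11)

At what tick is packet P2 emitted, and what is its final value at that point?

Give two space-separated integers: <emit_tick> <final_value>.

Tick 1: [PARSE:P1(v=15,ok=F), VALIDATE:-, TRANSFORM:-, EMIT:-] out:-; in:P1
Tick 2: [PARSE:-, VALIDATE:P1(v=15,ok=F), TRANSFORM:-, EMIT:-] out:-; in:-
Tick 3: [PARSE:P2(v=20,ok=F), VALIDATE:-, TRANSFORM:P1(v=0,ok=F), EMIT:-] out:-; in:P2
Tick 4: [PARSE:P3(v=17,ok=F), VALIDATE:P2(v=20,ok=T), TRANSFORM:-, EMIT:P1(v=0,ok=F)] out:-; in:P3
Tick 5: [PARSE:P4(v=11,ok=F), VALIDATE:P3(v=17,ok=F), TRANSFORM:P2(v=60,ok=T), EMIT:-] out:P1(v=0); in:P4
Tick 6: [PARSE:-, VALIDATE:P4(v=11,ok=T), TRANSFORM:P3(v=0,ok=F), EMIT:P2(v=60,ok=T)] out:-; in:-
Tick 7: [PARSE:-, VALIDATE:-, TRANSFORM:P4(v=33,ok=T), EMIT:P3(v=0,ok=F)] out:P2(v=60); in:-
Tick 8: [PARSE:-, VALIDATE:-, TRANSFORM:-, EMIT:P4(v=33,ok=T)] out:P3(v=0); in:-
Tick 9: [PARSE:-, VALIDATE:-, TRANSFORM:-, EMIT:-] out:P4(v=33); in:-
P2: arrives tick 3, valid=True (id=2, id%2=0), emit tick 7, final value 60

Answer: 7 60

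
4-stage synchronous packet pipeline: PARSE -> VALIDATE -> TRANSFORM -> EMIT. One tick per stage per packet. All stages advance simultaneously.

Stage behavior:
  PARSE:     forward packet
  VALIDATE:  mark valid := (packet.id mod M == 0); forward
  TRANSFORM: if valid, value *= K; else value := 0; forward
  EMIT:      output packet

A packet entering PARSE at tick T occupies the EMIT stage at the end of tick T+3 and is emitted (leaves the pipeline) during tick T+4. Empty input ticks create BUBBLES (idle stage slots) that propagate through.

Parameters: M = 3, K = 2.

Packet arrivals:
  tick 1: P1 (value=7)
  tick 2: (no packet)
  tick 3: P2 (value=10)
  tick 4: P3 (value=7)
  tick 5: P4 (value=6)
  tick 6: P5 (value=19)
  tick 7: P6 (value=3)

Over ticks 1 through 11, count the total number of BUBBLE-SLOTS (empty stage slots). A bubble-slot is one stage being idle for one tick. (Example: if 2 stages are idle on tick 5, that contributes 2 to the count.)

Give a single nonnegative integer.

Tick 1: [PARSE:P1(v=7,ok=F), VALIDATE:-, TRANSFORM:-, EMIT:-] out:-; bubbles=3
Tick 2: [PARSE:-, VALIDATE:P1(v=7,ok=F), TRANSFORM:-, EMIT:-] out:-; bubbles=3
Tick 3: [PARSE:P2(v=10,ok=F), VALIDATE:-, TRANSFORM:P1(v=0,ok=F), EMIT:-] out:-; bubbles=2
Tick 4: [PARSE:P3(v=7,ok=F), VALIDATE:P2(v=10,ok=F), TRANSFORM:-, EMIT:P1(v=0,ok=F)] out:-; bubbles=1
Tick 5: [PARSE:P4(v=6,ok=F), VALIDATE:P3(v=7,ok=T), TRANSFORM:P2(v=0,ok=F), EMIT:-] out:P1(v=0); bubbles=1
Tick 6: [PARSE:P5(v=19,ok=F), VALIDATE:P4(v=6,ok=F), TRANSFORM:P3(v=14,ok=T), EMIT:P2(v=0,ok=F)] out:-; bubbles=0
Tick 7: [PARSE:P6(v=3,ok=F), VALIDATE:P5(v=19,ok=F), TRANSFORM:P4(v=0,ok=F), EMIT:P3(v=14,ok=T)] out:P2(v=0); bubbles=0
Tick 8: [PARSE:-, VALIDATE:P6(v=3,ok=T), TRANSFORM:P5(v=0,ok=F), EMIT:P4(v=0,ok=F)] out:P3(v=14); bubbles=1
Tick 9: [PARSE:-, VALIDATE:-, TRANSFORM:P6(v=6,ok=T), EMIT:P5(v=0,ok=F)] out:P4(v=0); bubbles=2
Tick 10: [PARSE:-, VALIDATE:-, TRANSFORM:-, EMIT:P6(v=6,ok=T)] out:P5(v=0); bubbles=3
Tick 11: [PARSE:-, VALIDATE:-, TRANSFORM:-, EMIT:-] out:P6(v=6); bubbles=4
Total bubble-slots: 20

Answer: 20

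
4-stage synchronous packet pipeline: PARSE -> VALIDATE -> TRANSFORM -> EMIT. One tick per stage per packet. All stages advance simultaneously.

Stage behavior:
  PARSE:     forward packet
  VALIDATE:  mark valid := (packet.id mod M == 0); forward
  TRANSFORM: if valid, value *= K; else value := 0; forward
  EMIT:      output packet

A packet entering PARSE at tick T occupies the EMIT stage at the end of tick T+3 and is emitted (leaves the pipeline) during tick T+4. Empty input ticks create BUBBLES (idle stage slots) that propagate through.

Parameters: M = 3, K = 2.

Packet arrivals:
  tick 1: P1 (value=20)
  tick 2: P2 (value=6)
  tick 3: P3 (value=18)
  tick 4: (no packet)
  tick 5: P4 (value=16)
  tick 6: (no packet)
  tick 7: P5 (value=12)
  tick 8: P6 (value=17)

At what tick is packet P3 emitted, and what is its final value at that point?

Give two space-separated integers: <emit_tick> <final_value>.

Tick 1: [PARSE:P1(v=20,ok=F), VALIDATE:-, TRANSFORM:-, EMIT:-] out:-; in:P1
Tick 2: [PARSE:P2(v=6,ok=F), VALIDATE:P1(v=20,ok=F), TRANSFORM:-, EMIT:-] out:-; in:P2
Tick 3: [PARSE:P3(v=18,ok=F), VALIDATE:P2(v=6,ok=F), TRANSFORM:P1(v=0,ok=F), EMIT:-] out:-; in:P3
Tick 4: [PARSE:-, VALIDATE:P3(v=18,ok=T), TRANSFORM:P2(v=0,ok=F), EMIT:P1(v=0,ok=F)] out:-; in:-
Tick 5: [PARSE:P4(v=16,ok=F), VALIDATE:-, TRANSFORM:P3(v=36,ok=T), EMIT:P2(v=0,ok=F)] out:P1(v=0); in:P4
Tick 6: [PARSE:-, VALIDATE:P4(v=16,ok=F), TRANSFORM:-, EMIT:P3(v=36,ok=T)] out:P2(v=0); in:-
Tick 7: [PARSE:P5(v=12,ok=F), VALIDATE:-, TRANSFORM:P4(v=0,ok=F), EMIT:-] out:P3(v=36); in:P5
Tick 8: [PARSE:P6(v=17,ok=F), VALIDATE:P5(v=12,ok=F), TRANSFORM:-, EMIT:P4(v=0,ok=F)] out:-; in:P6
Tick 9: [PARSE:-, VALIDATE:P6(v=17,ok=T), TRANSFORM:P5(v=0,ok=F), EMIT:-] out:P4(v=0); in:-
Tick 10: [PARSE:-, VALIDATE:-, TRANSFORM:P6(v=34,ok=T), EMIT:P5(v=0,ok=F)] out:-; in:-
Tick 11: [PARSE:-, VALIDATE:-, TRANSFORM:-, EMIT:P6(v=34,ok=T)] out:P5(v=0); in:-
Tick 12: [PARSE:-, VALIDATE:-, TRANSFORM:-, EMIT:-] out:P6(v=34); in:-
P3: arrives tick 3, valid=True (id=3, id%3=0), emit tick 7, final value 36

Answer: 7 36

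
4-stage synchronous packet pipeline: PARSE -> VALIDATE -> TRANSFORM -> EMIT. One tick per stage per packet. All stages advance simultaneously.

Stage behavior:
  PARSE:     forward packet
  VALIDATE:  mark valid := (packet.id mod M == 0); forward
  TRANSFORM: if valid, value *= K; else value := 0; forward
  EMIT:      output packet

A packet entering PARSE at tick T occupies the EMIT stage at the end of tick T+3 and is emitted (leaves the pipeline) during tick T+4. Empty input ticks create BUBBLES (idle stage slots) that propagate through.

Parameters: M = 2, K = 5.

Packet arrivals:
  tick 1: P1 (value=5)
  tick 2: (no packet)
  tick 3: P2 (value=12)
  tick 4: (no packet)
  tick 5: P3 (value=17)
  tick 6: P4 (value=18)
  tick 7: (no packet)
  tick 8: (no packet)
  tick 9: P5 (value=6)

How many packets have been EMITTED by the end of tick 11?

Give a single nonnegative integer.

Answer: 4

Derivation:
Tick 1: [PARSE:P1(v=5,ok=F), VALIDATE:-, TRANSFORM:-, EMIT:-] out:-; in:P1
Tick 2: [PARSE:-, VALIDATE:P1(v=5,ok=F), TRANSFORM:-, EMIT:-] out:-; in:-
Tick 3: [PARSE:P2(v=12,ok=F), VALIDATE:-, TRANSFORM:P1(v=0,ok=F), EMIT:-] out:-; in:P2
Tick 4: [PARSE:-, VALIDATE:P2(v=12,ok=T), TRANSFORM:-, EMIT:P1(v=0,ok=F)] out:-; in:-
Tick 5: [PARSE:P3(v=17,ok=F), VALIDATE:-, TRANSFORM:P2(v=60,ok=T), EMIT:-] out:P1(v=0); in:P3
Tick 6: [PARSE:P4(v=18,ok=F), VALIDATE:P3(v=17,ok=F), TRANSFORM:-, EMIT:P2(v=60,ok=T)] out:-; in:P4
Tick 7: [PARSE:-, VALIDATE:P4(v=18,ok=T), TRANSFORM:P3(v=0,ok=F), EMIT:-] out:P2(v=60); in:-
Tick 8: [PARSE:-, VALIDATE:-, TRANSFORM:P4(v=90,ok=T), EMIT:P3(v=0,ok=F)] out:-; in:-
Tick 9: [PARSE:P5(v=6,ok=F), VALIDATE:-, TRANSFORM:-, EMIT:P4(v=90,ok=T)] out:P3(v=0); in:P5
Tick 10: [PARSE:-, VALIDATE:P5(v=6,ok=F), TRANSFORM:-, EMIT:-] out:P4(v=90); in:-
Tick 11: [PARSE:-, VALIDATE:-, TRANSFORM:P5(v=0,ok=F), EMIT:-] out:-; in:-
Emitted by tick 11: ['P1', 'P2', 'P3', 'P4']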